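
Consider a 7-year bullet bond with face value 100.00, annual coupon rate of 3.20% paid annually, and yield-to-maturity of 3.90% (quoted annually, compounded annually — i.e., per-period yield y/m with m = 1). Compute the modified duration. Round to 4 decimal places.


Answer: Modified duration = 6.1265

Derivation:
Coupon per period c = face * coupon_rate / m = 3.200000
Periods per year m = 1; per-period yield y/m = 0.039000
Number of cashflows N = 7
Cashflows (t years, CF_t, discount factor 1/(1+y/m)^(m*t), PV):
  t = 1.0000: CF_t = 3.200000, DF = 0.962464, PV = 3.079885
  t = 2.0000: CF_t = 3.200000, DF = 0.926337, PV = 2.964278
  t = 3.0000: CF_t = 3.200000, DF = 0.891566, PV = 2.853010
  t = 4.0000: CF_t = 3.200000, DF = 0.858100, PV = 2.745919
  t = 5.0000: CF_t = 3.200000, DF = 0.825890, PV = 2.642848
  t = 6.0000: CF_t = 3.200000, DF = 0.794889, PV = 2.543646
  t = 7.0000: CF_t = 103.200000, DF = 0.765052, PV = 78.953405
Price P = sum_t PV_t = 95.782991
First compute Macaulay numerator sum_t t * PV_t:
  t * PV_t at t = 1.0000: 3.079885
  t * PV_t at t = 2.0000: 5.928555
  t * PV_t at t = 3.0000: 8.559031
  t * PV_t at t = 4.0000: 10.983678
  t * PV_t at t = 5.0000: 13.214242
  t * PV_t at t = 6.0000: 15.261877
  t * PV_t at t = 7.0000: 552.673835
Macaulay duration D = 609.701102 / 95.782991 = 6.365442
Modified duration = D / (1 + y/m) = 6.365442 / (1 + 0.039000) = 6.126508


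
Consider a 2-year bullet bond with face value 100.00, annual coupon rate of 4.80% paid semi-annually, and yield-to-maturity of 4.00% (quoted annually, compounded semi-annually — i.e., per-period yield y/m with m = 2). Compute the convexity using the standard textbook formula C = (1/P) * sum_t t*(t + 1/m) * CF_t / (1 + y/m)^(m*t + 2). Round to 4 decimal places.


Answer: Convexity = 4.5863

Derivation:
Coupon per period c = face * coupon_rate / m = 2.400000
Periods per year m = 2; per-period yield y/m = 0.020000
Number of cashflows N = 4
Cashflows (t years, CF_t, discount factor 1/(1+y/m)^(m*t), PV):
  t = 0.5000: CF_t = 2.400000, DF = 0.980392, PV = 2.352941
  t = 1.0000: CF_t = 2.400000, DF = 0.961169, PV = 2.306805
  t = 1.5000: CF_t = 2.400000, DF = 0.942322, PV = 2.261574
  t = 2.0000: CF_t = 102.400000, DF = 0.923845, PV = 94.601772
Price P = sum_t PV_t = 101.523091
Convexity numerator sum_t t*(t + 1/m) * CF_t / (1+y/m)^(m*t + 2):
  t = 0.5000: term = 1.130787
  t = 1.0000: term = 3.325844
  t = 1.5000: term = 6.521262
  t = 2.0000: term = 454.641348
Convexity = (1/P) * sum = 465.619240 / 101.523091 = 4.586338


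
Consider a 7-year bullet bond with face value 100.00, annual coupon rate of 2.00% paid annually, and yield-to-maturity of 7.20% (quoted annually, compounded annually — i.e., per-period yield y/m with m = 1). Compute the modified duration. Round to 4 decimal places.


Answer: Modified duration = 6.0765

Derivation:
Coupon per period c = face * coupon_rate / m = 2.000000
Periods per year m = 1; per-period yield y/m = 0.072000
Number of cashflows N = 7
Cashflows (t years, CF_t, discount factor 1/(1+y/m)^(m*t), PV):
  t = 1.0000: CF_t = 2.000000, DF = 0.932836, PV = 1.865672
  t = 2.0000: CF_t = 2.000000, DF = 0.870183, PV = 1.740365
  t = 3.0000: CF_t = 2.000000, DF = 0.811738, PV = 1.623475
  t = 4.0000: CF_t = 2.000000, DF = 0.757218, PV = 1.514436
  t = 5.0000: CF_t = 2.000000, DF = 0.706360, PV = 1.412720
  t = 6.0000: CF_t = 2.000000, DF = 0.658918, PV = 1.317836
  t = 7.0000: CF_t = 102.000000, DF = 0.614662, PV = 62.695544
Price P = sum_t PV_t = 72.170047
First compute Macaulay numerator sum_t t * PV_t:
  t * PV_t at t = 1.0000: 1.865672
  t * PV_t at t = 2.0000: 3.480731
  t * PV_t at t = 3.0000: 4.870425
  t * PV_t at t = 4.0000: 6.057743
  t * PV_t at t = 5.0000: 7.063600
  t * PV_t at t = 6.0000: 7.907014
  t * PV_t at t = 7.0000: 438.868807
Macaulay duration D = 470.113992 / 72.170047 = 6.513976
Modified duration = D / (1 + y/m) = 6.513976 / (1 + 0.072000) = 6.076471


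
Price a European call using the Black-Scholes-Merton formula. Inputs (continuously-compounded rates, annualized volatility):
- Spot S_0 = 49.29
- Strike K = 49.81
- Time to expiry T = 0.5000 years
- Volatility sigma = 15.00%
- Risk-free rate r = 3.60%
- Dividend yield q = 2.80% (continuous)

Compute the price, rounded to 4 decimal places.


d1 = (ln(S/K) + (r - q + 0.5*sigma^2) * T) / (sigma * sqrt(T)) = -0.00819816
d2 = d1 - sigma * sqrt(T) = -0.11426418
exp(-rT) = 0.98216103; exp(-qT) = 0.98609754
C = S_0 * exp(-qT) * N(d1) - K * exp(-rT) * N(d2)
N(d1) = 0.49672944; N(d2) = 0.45451419
C = 49.2900 * 0.98609754 * 0.49672944 - 49.8100 * 0.98216103 * 0.45451419 = 1.9079

Answer: Price = 1.9079


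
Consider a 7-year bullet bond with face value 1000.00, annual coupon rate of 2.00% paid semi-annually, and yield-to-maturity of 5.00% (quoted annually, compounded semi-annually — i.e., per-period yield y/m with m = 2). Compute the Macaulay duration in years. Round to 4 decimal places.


Coupon per period c = face * coupon_rate / m = 10.000000
Periods per year m = 2; per-period yield y/m = 0.025000
Number of cashflows N = 14
Cashflows (t years, CF_t, discount factor 1/(1+y/m)^(m*t), PV):
  t = 0.5000: CF_t = 10.000000, DF = 0.975610, PV = 9.756098
  t = 1.0000: CF_t = 10.000000, DF = 0.951814, PV = 9.518144
  t = 1.5000: CF_t = 10.000000, DF = 0.928599, PV = 9.285994
  t = 2.0000: CF_t = 10.000000, DF = 0.905951, PV = 9.059506
  t = 2.5000: CF_t = 10.000000, DF = 0.883854, PV = 8.838543
  t = 3.0000: CF_t = 10.000000, DF = 0.862297, PV = 8.622969
  t = 3.5000: CF_t = 10.000000, DF = 0.841265, PV = 8.412652
  t = 4.0000: CF_t = 10.000000, DF = 0.820747, PV = 8.207466
  t = 4.5000: CF_t = 10.000000, DF = 0.800728, PV = 8.007284
  t = 5.0000: CF_t = 10.000000, DF = 0.781198, PV = 7.811984
  t = 5.5000: CF_t = 10.000000, DF = 0.762145, PV = 7.621448
  t = 6.0000: CF_t = 10.000000, DF = 0.743556, PV = 7.435559
  t = 6.5000: CF_t = 10.000000, DF = 0.725420, PV = 7.254204
  t = 7.0000: CF_t = 1010.000000, DF = 0.707727, PV = 714.804468
Price P = sum_t PV_t = 824.636317
Macaulay numerator sum_t t * PV_t:
  t * PV_t at t = 0.5000: 4.878049
  t * PV_t at t = 1.0000: 9.518144
  t * PV_t at t = 1.5000: 13.928991
  t * PV_t at t = 2.0000: 18.119013
  t * PV_t at t = 2.5000: 22.096357
  t * PV_t at t = 3.0000: 25.868906
  t * PV_t at t = 3.5000: 29.444283
  t * PV_t at t = 4.0000: 32.829863
  t * PV_t at t = 4.5000: 36.032776
  t * PV_t at t = 5.0000: 39.059920
  t * PV_t at t = 5.5000: 41.917963
  t * PV_t at t = 6.0000: 44.613353
  t * PV_t at t = 6.5000: 47.152324
  t * PV_t at t = 7.0000: 5003.631274
Macaulay duration D = (sum_t t * PV_t) / P = 5369.091217 / 824.636317 = 6.510860

Answer: Macaulay duration = 6.5109 years


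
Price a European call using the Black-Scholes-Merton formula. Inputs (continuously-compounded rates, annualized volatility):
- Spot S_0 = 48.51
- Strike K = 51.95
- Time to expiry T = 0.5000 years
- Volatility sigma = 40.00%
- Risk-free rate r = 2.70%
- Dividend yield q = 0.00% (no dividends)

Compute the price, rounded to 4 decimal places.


d1 = (ln(S/K) + (r - q + 0.5*sigma^2) * T) / (sigma * sqrt(T)) = -0.05307457
d2 = d1 - sigma * sqrt(T) = -0.33591728
exp(-rT) = 0.98659072; exp(-qT) = 1.00000000
C = S_0 * exp(-qT) * N(d1) - K * exp(-rT) * N(d2)
N(d1) = 0.47883625; N(d2) = 0.36846662
C = 48.5100 * 1.00000000 * 0.47883625 - 51.9500 * 0.98659072 * 0.36846662 = 4.3432

Answer: Price = 4.3432


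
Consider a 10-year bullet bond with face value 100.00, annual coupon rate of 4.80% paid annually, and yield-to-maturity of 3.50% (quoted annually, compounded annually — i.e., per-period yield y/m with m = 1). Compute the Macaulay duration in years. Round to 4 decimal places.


Coupon per period c = face * coupon_rate / m = 4.800000
Periods per year m = 1; per-period yield y/m = 0.035000
Number of cashflows N = 10
Cashflows (t years, CF_t, discount factor 1/(1+y/m)^(m*t), PV):
  t = 1.0000: CF_t = 4.800000, DF = 0.966184, PV = 4.637681
  t = 2.0000: CF_t = 4.800000, DF = 0.933511, PV = 4.480851
  t = 3.0000: CF_t = 4.800000, DF = 0.901943, PV = 4.329325
  t = 4.0000: CF_t = 4.800000, DF = 0.871442, PV = 4.182923
  t = 5.0000: CF_t = 4.800000, DF = 0.841973, PV = 4.041471
  t = 6.0000: CF_t = 4.800000, DF = 0.813501, PV = 3.904803
  t = 7.0000: CF_t = 4.800000, DF = 0.785991, PV = 3.772757
  t = 8.0000: CF_t = 4.800000, DF = 0.759412, PV = 3.645175
  t = 9.0000: CF_t = 4.800000, DF = 0.733731, PV = 3.521909
  t = 10.0000: CF_t = 104.800000, DF = 0.708919, PV = 74.294692
Price P = sum_t PV_t = 110.811587
Macaulay numerator sum_t t * PV_t:
  t * PV_t at t = 1.0000: 4.637681
  t * PV_t at t = 2.0000: 8.961703
  t * PV_t at t = 3.0000: 12.987975
  t * PV_t at t = 4.0000: 16.731691
  t * PV_t at t = 5.0000: 20.207356
  t * PV_t at t = 6.0000: 23.428819
  t * PV_t at t = 7.0000: 26.409296
  t * PV_t at t = 8.0000: 29.161404
  t * PV_t at t = 9.0000: 31.697178
  t * PV_t at t = 10.0000: 742.946917
Macaulay duration D = (sum_t t * PV_t) / P = 917.170019 / 110.811587 = 8.276842

Answer: Macaulay duration = 8.2768 years


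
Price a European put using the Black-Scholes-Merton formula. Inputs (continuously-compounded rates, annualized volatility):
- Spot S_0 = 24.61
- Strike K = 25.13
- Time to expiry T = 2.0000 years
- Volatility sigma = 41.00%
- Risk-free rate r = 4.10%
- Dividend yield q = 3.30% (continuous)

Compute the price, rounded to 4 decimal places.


Answer: Price = 5.3252

Derivation:
d1 = (ln(S/K) + (r - q + 0.5*sigma^2) * T) / (sigma * sqrt(T)) = 0.28144663
d2 = d1 - sigma * sqrt(T) = -0.29838093
exp(-rT) = 0.92127196; exp(-qT) = 0.93613086
P = K * exp(-rT) * N(-d2) - S_0 * exp(-qT) * N(-d1)
N(-d1) = 0.38918393; N(-d2) = 0.61729378
P = 25.1300 * 0.92127196 * 0.61729378 - 24.6100 * 0.93613086 * 0.38918393 = 5.3252


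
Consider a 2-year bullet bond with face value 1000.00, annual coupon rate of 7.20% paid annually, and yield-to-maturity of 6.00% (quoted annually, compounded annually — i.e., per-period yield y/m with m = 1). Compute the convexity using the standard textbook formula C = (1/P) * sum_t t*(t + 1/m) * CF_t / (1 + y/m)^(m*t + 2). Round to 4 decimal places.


Coupon per period c = face * coupon_rate / m = 72.000000
Periods per year m = 1; per-period yield y/m = 0.060000
Number of cashflows N = 2
Cashflows (t years, CF_t, discount factor 1/(1+y/m)^(m*t), PV):
  t = 1.0000: CF_t = 72.000000, DF = 0.943396, PV = 67.924528
  t = 2.0000: CF_t = 1072.000000, DF = 0.889996, PV = 954.076184
Price P = sum_t PV_t = 1022.000712
Convexity numerator sum_t t*(t + 1/m) * CF_t / (1+y/m)^(m*t + 2):
  t = 1.0000: term = 120.905177
  t = 2.0000: term = 5094.746442
Convexity = (1/P) * sum = 5215.651619 / 1022.000712 = 5.103374

Answer: Convexity = 5.1034


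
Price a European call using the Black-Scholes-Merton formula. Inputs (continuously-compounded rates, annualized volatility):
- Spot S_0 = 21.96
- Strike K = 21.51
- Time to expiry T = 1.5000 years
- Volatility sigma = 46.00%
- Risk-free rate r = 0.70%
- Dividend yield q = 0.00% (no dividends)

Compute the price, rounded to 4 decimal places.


d1 = (ln(S/K) + (r - q + 0.5*sigma^2) * T) / (sigma * sqrt(T)) = 0.33707938
d2 = d1 - sigma * sqrt(T) = -0.22630326
exp(-rT) = 0.98955493; exp(-qT) = 1.00000000
C = S_0 * exp(-qT) * N(d1) - K * exp(-rT) * N(d2)
N(d1) = 0.63197147; N(d2) = 0.41048278
C = 21.9600 * 1.00000000 * 0.63197147 - 21.5100 * 0.98955493 * 0.41048278 = 5.1408

Answer: Price = 5.1408


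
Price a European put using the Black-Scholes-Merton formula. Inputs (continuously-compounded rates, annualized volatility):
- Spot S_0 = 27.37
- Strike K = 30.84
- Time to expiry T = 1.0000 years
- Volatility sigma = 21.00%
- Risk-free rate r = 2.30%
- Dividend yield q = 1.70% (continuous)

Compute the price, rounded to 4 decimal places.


Answer: Price = 4.3380

Derivation:
d1 = (ln(S/K) + (r - q + 0.5*sigma^2) * T) / (sigma * sqrt(T)) = -0.43483346
d2 = d1 - sigma * sqrt(T) = -0.64483346
exp(-rT) = 0.97726248; exp(-qT) = 0.98314368
P = K * exp(-rT) * N(-d2) - S_0 * exp(-qT) * N(-d1)
N(-d1) = 0.66815834; N(-d2) = 0.74048244
P = 30.8400 * 0.97726248 * 0.74048244 - 27.3700 * 0.98314368 * 0.66815834 = 4.3380


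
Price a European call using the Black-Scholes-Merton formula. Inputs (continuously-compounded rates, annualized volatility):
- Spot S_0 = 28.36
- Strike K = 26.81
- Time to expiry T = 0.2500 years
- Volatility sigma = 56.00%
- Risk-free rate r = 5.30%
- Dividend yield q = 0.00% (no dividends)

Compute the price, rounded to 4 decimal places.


Answer: Price = 4.0959

Derivation:
d1 = (ln(S/K) + (r - q + 0.5*sigma^2) * T) / (sigma * sqrt(T)) = 0.38805268
d2 = d1 - sigma * sqrt(T) = 0.10805268
exp(-rT) = 0.98683739; exp(-qT) = 1.00000000
C = S_0 * exp(-qT) * N(d1) - K * exp(-rT) * N(d2)
N(d1) = 0.65101147; N(d2) = 0.54302305
C = 28.3600 * 1.00000000 * 0.65101147 - 26.8100 * 0.98683739 * 0.54302305 = 4.0959


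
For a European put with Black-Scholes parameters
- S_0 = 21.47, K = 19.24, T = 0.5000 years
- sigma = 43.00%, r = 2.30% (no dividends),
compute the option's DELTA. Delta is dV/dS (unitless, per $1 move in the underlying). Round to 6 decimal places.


Answer: Delta = -0.290980

Derivation:
d1 = 0.5505242881; d2 = 0.2464683722
phi(d1) = 0.3428449314; exp(-qT) = 1.0000000000; exp(-rT) = 0.9885658722
N(-d1) = 0.2909799113
Delta = -exp(-qT) * N(-d1) = -1.0000000000 * 0.2909799113 = -0.290980


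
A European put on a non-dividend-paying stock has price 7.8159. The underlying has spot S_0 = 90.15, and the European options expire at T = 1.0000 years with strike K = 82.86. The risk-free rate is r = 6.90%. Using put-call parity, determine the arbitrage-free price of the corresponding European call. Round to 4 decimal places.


Answer: Call price = 20.6305

Derivation:
Put-call parity: C - P = S_0 * exp(-qT) - K * exp(-rT).
S_0 * exp(-qT) = 90.1500 * 1.00000000 = 90.15000000
K * exp(-rT) = 82.8600 * 0.93332668 = 77.33544871
C = P + S*exp(-qT) - K*exp(-rT)
C = 7.8159 + 90.15000000 - 77.33544871 = 20.6305


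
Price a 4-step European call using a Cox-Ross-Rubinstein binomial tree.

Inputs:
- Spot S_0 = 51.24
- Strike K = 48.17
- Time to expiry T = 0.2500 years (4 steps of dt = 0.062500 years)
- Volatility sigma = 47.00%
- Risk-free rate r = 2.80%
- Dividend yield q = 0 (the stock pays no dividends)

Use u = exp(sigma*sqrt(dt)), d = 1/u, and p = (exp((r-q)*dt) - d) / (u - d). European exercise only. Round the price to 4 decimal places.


dt = T/N = 0.062500
u = exp(sigma*sqrt(dt)) = 1.124682; d = 1/u = 0.889141
p = (exp((r-q)*dt) - d) / (u - d) = 0.478095
Discount per step: exp(-r*dt) = 0.998252
Stock lattice S(k, i) with i counting down-moves:
  k=0: S(0,0) = 51.2400
  k=1: S(1,0) = 57.6287; S(1,1) = 45.5596
  k=2: S(2,0) = 64.8139; S(2,1) = 51.2400; S(2,2) = 40.5089
  k=3: S(3,0) = 72.8950; S(3,1) = 57.6287; S(3,2) = 45.5596; S(3,3) = 36.0181
  k=4: S(4,0) = 81.9837; S(4,1) = 64.8139; S(4,2) = 51.2400; S(4,3) = 40.5089; S(4,4) = 32.0251
Terminal payoffs V(N, i) = max(S_T - K, 0):
  V(4,0) = 33.813702; V(4,1) = 16.643925; V(4,2) = 3.070000; V(4,3) = 0.000000; V(4,4) = 0.000000
Backward induction: V(k, i) = exp(-r*dt) * [p * V(k+1, i) + (1-p) * V(k+1, i+1)].
  V(3,0) = exp(-r*dt) * [p*33.813702 + (1-p)*16.643925] = 24.809255
  V(3,1) = exp(-r*dt) * [p*16.643925 + (1-p)*3.070000] = 9.542911
  V(3,2) = exp(-r*dt) * [p*3.070000 + (1-p)*0.000000] = 1.465185
  V(3,3) = exp(-r*dt) * [p*0.000000 + (1-p)*0.000000] = 0.000000
  V(2,0) = exp(-r*dt) * [p*24.809255 + (1-p)*9.542911] = 16.812226
  V(2,1) = exp(-r*dt) * [p*9.542911 + (1-p)*1.465185] = 5.317791
  V(2,2) = exp(-r*dt) * [p*1.465185 + (1-p)*0.000000] = 0.699273
  V(1,0) = exp(-r*dt) * [p*16.812226 + (1-p)*5.317791] = 10.794315
  V(1,1) = exp(-r*dt) * [p*5.317791 + (1-p)*0.699273] = 2.902279
  V(0,0) = exp(-r*dt) * [p*10.794315 + (1-p)*2.902279] = 6.663750

Answer: Price = V(0,0) = 6.6638


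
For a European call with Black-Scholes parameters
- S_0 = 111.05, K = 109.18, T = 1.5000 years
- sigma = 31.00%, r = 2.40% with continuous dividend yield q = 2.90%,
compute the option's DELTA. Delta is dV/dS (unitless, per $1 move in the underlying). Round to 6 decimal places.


Answer: Delta = 0.560139

Derivation:
d1 = 0.2148114375; d2 = -0.1648594726
phi(d1) = 0.3898432631; exp(-qT) = 0.9574325541; exp(-rT) = 0.9646402935
N(d1) = 0.5850428324
Delta = exp(-qT) * N(d1) = 0.9574325541 * 0.5850428324 = 0.560139


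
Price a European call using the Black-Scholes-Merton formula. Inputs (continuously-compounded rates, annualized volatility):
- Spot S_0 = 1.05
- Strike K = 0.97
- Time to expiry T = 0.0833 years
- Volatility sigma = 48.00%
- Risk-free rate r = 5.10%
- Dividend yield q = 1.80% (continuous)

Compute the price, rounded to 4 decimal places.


d1 = (ln(S/K) + (r - q + 0.5*sigma^2) * T) / (sigma * sqrt(T)) = 0.66115812
d2 = d1 - sigma * sqrt(T) = 0.52262177
exp(-rT) = 0.99576071; exp(-qT) = 0.99850172
C = S_0 * exp(-qT) * N(d1) - K * exp(-rT) * N(d2)
N(d1) = 0.74574454; N(d2) = 0.69938126
C = 1.0500 * 0.99850172 * 0.74574454 - 0.9700 * 0.99576071 * 0.69938126 = 0.1063

Answer: Price = 0.1063


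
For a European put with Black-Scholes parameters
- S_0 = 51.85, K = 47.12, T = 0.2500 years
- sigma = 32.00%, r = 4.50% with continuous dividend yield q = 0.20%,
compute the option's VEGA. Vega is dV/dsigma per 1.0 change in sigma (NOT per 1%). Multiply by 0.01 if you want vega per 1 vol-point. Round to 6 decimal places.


d1 = 0.7450462208; d2 = 0.5850462208
phi(d1) = 0.3022546307; exp(-qT) = 0.9995001250; exp(-rT) = 0.9888130446
Vega = S * exp(-qT) * phi(d1) * sqrt(T) = 51.8500 * 0.9995001250 * 0.3022546307 * 0.5000000000 = 7.832034

Answer: Vega = 7.832034


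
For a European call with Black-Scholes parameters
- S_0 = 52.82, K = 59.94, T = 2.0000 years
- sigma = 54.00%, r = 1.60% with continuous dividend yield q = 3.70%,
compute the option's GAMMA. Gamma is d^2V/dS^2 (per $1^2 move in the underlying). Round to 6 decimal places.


d1 = 0.1612541890; d2 = -0.6024211347
phi(d1) = 0.3937890221; exp(-qT) = 0.9286716938; exp(-rT) = 0.9685065821
Gamma = exp(-qT) * phi(d1) / (S * sigma * sqrt(T)) = 0.9286716938 * 0.3937890221 / (52.8200 * 0.5400 * 1.4142135624) = 0.009066

Answer: Gamma = 0.009066


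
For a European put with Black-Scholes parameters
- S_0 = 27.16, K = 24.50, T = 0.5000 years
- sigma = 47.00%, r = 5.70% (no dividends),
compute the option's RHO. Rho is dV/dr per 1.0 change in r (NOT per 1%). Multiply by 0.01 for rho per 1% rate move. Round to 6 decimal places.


Answer: Rho = -4.871287

Derivation:
d1 = 0.5620661971; d2 = 0.2297260099
phi(d1) = 0.3406506757; exp(-qT) = 1.0000000000; exp(-rT) = 0.9719022941
N(-d2) = 0.4091523412
Rho = -K*T*exp(-rT)*N(-d2) = -24.5000 * 0.5000 * 0.9719022941 * 0.4091523412 = -4.871287


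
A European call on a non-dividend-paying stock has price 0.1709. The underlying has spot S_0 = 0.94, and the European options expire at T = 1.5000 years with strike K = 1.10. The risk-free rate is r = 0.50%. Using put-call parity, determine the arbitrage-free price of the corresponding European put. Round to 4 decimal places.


Put-call parity: C - P = S_0 * exp(-qT) - K * exp(-rT).
S_0 * exp(-qT) = 0.9400 * 1.00000000 = 0.94000000
K * exp(-rT) = 1.1000 * 0.99252805 = 1.09178086
P = C - S*exp(-qT) + K*exp(-rT)
P = 0.1709 - 0.94000000 + 1.09178086 = 0.3227

Answer: Put price = 0.3227


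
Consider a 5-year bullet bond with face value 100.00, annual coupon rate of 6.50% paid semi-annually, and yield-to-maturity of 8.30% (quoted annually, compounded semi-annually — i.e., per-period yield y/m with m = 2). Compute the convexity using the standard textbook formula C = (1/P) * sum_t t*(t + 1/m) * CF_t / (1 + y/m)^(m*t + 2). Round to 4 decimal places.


Coupon per period c = face * coupon_rate / m = 3.250000
Periods per year m = 2; per-period yield y/m = 0.041500
Number of cashflows N = 10
Cashflows (t years, CF_t, discount factor 1/(1+y/m)^(m*t), PV):
  t = 0.5000: CF_t = 3.250000, DF = 0.960154, PV = 3.120499
  t = 1.0000: CF_t = 3.250000, DF = 0.921895, PV = 2.996159
  t = 1.5000: CF_t = 3.250000, DF = 0.885161, PV = 2.876773
  t = 2.0000: CF_t = 3.250000, DF = 0.849890, PV = 2.762144
  t = 2.5000: CF_t = 3.250000, DF = 0.816025, PV = 2.652082
  t = 3.0000: CF_t = 3.250000, DF = 0.783510, PV = 2.546406
  t = 3.5000: CF_t = 3.250000, DF = 0.752290, PV = 2.444941
  t = 4.0000: CF_t = 3.250000, DF = 0.722314, PV = 2.347519
  t = 4.5000: CF_t = 3.250000, DF = 0.693532, PV = 2.253979
  t = 5.0000: CF_t = 103.250000, DF = 0.665897, PV = 68.753897
Price P = sum_t PV_t = 92.754399
Convexity numerator sum_t t*(t + 1/m) * CF_t / (1+y/m)^(m*t + 2):
  t = 0.5000: term = 1.438386
  t = 1.0000: term = 4.143216
  t = 1.5000: term = 7.956247
  t = 2.0000: term = 12.732032
  t = 2.5000: term = 18.337060
  t = 3.0000: term = 24.648952
  t = 3.5000: term = 31.555708
  t = 4.0000: term = 38.954992
  t = 4.5000: term = 46.753471
  t = 5.0000: term = 1743.056492
Convexity = (1/P) * sum = 1929.576557 / 92.754399 = 20.803073

Answer: Convexity = 20.8031


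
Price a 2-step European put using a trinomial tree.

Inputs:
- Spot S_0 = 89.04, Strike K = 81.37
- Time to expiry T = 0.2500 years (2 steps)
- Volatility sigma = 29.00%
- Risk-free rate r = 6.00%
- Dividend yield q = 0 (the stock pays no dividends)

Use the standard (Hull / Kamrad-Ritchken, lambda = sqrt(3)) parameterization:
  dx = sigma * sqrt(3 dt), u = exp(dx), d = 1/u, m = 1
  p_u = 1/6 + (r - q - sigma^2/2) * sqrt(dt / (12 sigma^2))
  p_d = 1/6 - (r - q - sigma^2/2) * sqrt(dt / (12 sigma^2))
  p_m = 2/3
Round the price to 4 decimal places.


Answer: Price = V(0,0) = 1.9159

Derivation:
dt = T/N = 0.125000; dx = sigma*sqrt(3*dt) = 0.177588
u = exp(dx) = 1.194333; d = 1/u = 0.837287
p_u = 0.172984, p_m = 0.666667, p_d = 0.160349
Discount per step: exp(-r*dt) = 0.992528
Stock lattice S(k, j) with j the centered position index:
  k=0: S(0,+0) = 89.0400
  k=1: S(1,-1) = 74.5521; S(1,+0) = 89.0400; S(1,+1) = 106.3434
  k=2: S(2,-2) = 62.4215; S(2,-1) = 74.5521; S(2,+0) = 89.0400; S(2,+1) = 106.3434; S(2,+2) = 127.0095
Terminal payoffs V(N, j) = max(K - S_T, 0):
  V(2,-2) = 18.948505; V(2,-1) = 6.817938; V(2,+0) = 0.000000; V(2,+1) = 0.000000; V(2,+2) = 0.000000
Backward induction: V(k, j) = exp(-r*dt) * [p_u * V(k+1, j+1) + p_m * V(k+1, j) + p_d * V(k+1, j-1)]
  V(1,-1) = exp(-r*dt) * [p_u*0.000000 + p_m*6.817938 + p_d*18.948505] = 7.527008
  V(1,+0) = exp(-r*dt) * [p_u*0.000000 + p_m*0.000000 + p_d*6.817938] = 1.085083
  V(1,+1) = exp(-r*dt) * [p_u*0.000000 + p_m*0.000000 + p_d*0.000000] = 0.000000
  V(0,+0) = exp(-r*dt) * [p_u*0.000000 + p_m*1.085083 + p_d*7.527008] = 1.915917


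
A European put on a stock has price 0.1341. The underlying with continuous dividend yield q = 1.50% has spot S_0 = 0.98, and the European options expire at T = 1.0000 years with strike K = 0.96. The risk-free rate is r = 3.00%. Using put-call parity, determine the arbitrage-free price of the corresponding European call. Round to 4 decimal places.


Put-call parity: C - P = S_0 * exp(-qT) - K * exp(-rT).
S_0 * exp(-qT) = 0.9800 * 0.98511194 = 0.96540970
K * exp(-rT) = 0.9600 * 0.97044553 = 0.93162771
C = P + S*exp(-qT) - K*exp(-rT)
C = 0.1341 + 0.96540970 - 0.93162771 = 0.1679

Answer: Call price = 0.1679


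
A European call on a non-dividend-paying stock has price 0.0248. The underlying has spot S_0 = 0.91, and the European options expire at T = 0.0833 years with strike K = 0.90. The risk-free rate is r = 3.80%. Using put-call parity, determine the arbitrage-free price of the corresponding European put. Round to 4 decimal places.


Put-call parity: C - P = S_0 * exp(-qT) - K * exp(-rT).
S_0 * exp(-qT) = 0.9100 * 1.00000000 = 0.91000000
K * exp(-rT) = 0.9000 * 0.99683960 = 0.89715564
P = C - S*exp(-qT) + K*exp(-rT)
P = 0.0248 - 0.91000000 + 0.89715564 = 0.0120

Answer: Put price = 0.0120


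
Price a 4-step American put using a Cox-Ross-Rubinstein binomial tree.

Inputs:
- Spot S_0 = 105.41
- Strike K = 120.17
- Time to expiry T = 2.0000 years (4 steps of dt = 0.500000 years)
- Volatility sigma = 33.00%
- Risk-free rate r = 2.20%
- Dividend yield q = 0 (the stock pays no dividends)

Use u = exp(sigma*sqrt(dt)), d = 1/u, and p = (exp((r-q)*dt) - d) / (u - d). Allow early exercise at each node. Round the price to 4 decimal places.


Answer: Price = V(0,0) = 27.1844

Derivation:
dt = T/N = 0.500000
u = exp(sigma*sqrt(dt)) = 1.262817; d = 1/u = 0.791880
p = (exp((r-q)*dt) - d) / (u - d) = 0.465414
Discount per step: exp(-r*dt) = 0.989060
Stock lattice S(k, i) with i counting down-moves:
  k=0: S(0,0) = 105.4100
  k=1: S(1,0) = 133.1136; S(1,1) = 83.4721
  k=2: S(2,0) = 168.0981; S(2,1) = 105.4100; S(2,2) = 66.0999
  k=3: S(3,0) = 212.2773; S(3,1) = 133.1136; S(3,2) = 83.4721; S(3,3) = 52.3432
  k=4: S(4,0) = 268.0674; S(4,1) = 168.0981; S(4,2) = 105.4100; S(4,3) = 66.0999; S(4,4) = 41.4495
Terminal payoffs V(N, i) = max(K - S_T, 0):
  V(4,0) = 0.000000; V(4,1) = 0.000000; V(4,2) = 14.760000; V(4,3) = 54.070113; V(4,4) = 78.720469
Backward induction: V(k, i) = exp(-r*dt) * [p * V(k+1, i) + (1-p) * V(k+1, i+1)]; then take max(V_cont, immediate exercise) for American.
  V(3,0) = exp(-r*dt) * [p*0.000000 + (1-p)*0.000000] = 0.000000; exercise = 0.000000; V(3,0) = max -> 0.000000
  V(3,1) = exp(-r*dt) * [p*0.000000 + (1-p)*14.760000] = 7.804176; exercise = 0.000000; V(3,1) = max -> 7.804176
  V(3,2) = exp(-r*dt) * [p*14.760000 + (1-p)*54.070113] = 35.383288; exercise = 36.697915; V(3,2) = max -> 36.697915
  V(3,3) = exp(-r*dt) * [p*54.070113 + (1-p)*78.720469] = 66.512186; exercise = 67.826813; V(3,3) = max -> 67.826813
  V(2,0) = exp(-r*dt) * [p*0.000000 + (1-p)*7.804176] = 4.126366; exercise = 0.000000; V(2,0) = max -> 4.126366
  V(2,1) = exp(-r*dt) * [p*7.804176 + (1-p)*36.697915] = 22.996024; exercise = 14.760000; V(2,1) = max -> 22.996024
  V(2,2) = exp(-r*dt) * [p*36.697915 + (1-p)*67.826813] = 52.755487; exercise = 54.070113; V(2,2) = max -> 54.070113
  V(1,0) = exp(-r*dt) * [p*4.126366 + (1-p)*22.996024] = 14.058333; exercise = 0.000000; V(1,0) = max -> 14.058333
  V(1,1) = exp(-r*dt) * [p*22.996024 + (1-p)*54.070113] = 39.174512; exercise = 36.697915; V(1,1) = max -> 39.174512
  V(0,0) = exp(-r*dt) * [p*14.058333 + (1-p)*39.174512] = 27.184422; exercise = 14.760000; V(0,0) = max -> 27.184422


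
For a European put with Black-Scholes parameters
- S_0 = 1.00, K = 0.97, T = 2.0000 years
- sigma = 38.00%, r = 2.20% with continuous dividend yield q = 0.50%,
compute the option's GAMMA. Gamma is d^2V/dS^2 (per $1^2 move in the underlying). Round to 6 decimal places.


Answer: Gamma = 0.681505

Derivation:
d1 = 0.3886467419; d2 = -0.1487544118
phi(d1) = 0.3699225283; exp(-qT) = 0.9900498337; exp(-rT) = 0.9569539575
Gamma = exp(-qT) * phi(d1) / (S * sigma * sqrt(T)) = 0.9900498337 * 0.3699225283 / (1.0000 * 0.3800 * 1.4142135624) = 0.681505


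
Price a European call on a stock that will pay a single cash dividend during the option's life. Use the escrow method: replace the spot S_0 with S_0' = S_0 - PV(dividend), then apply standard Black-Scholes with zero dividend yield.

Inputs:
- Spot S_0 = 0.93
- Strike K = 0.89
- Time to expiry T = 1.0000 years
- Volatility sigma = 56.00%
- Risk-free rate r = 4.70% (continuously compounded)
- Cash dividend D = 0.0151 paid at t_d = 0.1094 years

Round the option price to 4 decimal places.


PV(D) = D * exp(-r * t_d) = 0.0151 * 0.99487140 = 0.01502256
S_0' = S_0 - PV(D) = 0.9300 - 0.01502256 = 0.91497744
d1 = (ln(S_0'/K) + (r + sigma^2/2)*T) / (sigma*sqrt(T)) = 0.41335348
d2 = d1 - sigma*sqrt(T) = -0.14664652
exp(-rT) = 0.95408740
N(d1) = 0.66032617; N(d2) = 0.44170552
C = S_0' * N(d1) - K * exp(-rT) * N(d2) = 0.91497744 * 0.66032617 - 0.8900 * 0.95408740 * 0.44170552 = 0.2291

Answer: Price = 0.2291


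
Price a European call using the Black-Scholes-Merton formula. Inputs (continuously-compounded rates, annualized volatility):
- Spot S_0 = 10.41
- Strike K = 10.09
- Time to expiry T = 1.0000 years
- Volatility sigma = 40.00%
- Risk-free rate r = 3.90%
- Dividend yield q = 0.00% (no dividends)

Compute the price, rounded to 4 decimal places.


Answer: Price = 1.9714

Derivation:
d1 = (ln(S/K) + (r - q + 0.5*sigma^2) * T) / (sigma * sqrt(T)) = 0.37555512
d2 = d1 - sigma * sqrt(T) = -0.02444488
exp(-rT) = 0.96175071; exp(-qT) = 1.00000000
C = S_0 * exp(-qT) * N(d1) - K * exp(-rT) * N(d2)
N(d1) = 0.64637617; N(d2) = 0.49024888
C = 10.4100 * 1.00000000 * 0.64637617 - 10.0900 * 0.96175071 * 0.49024888 = 1.9714


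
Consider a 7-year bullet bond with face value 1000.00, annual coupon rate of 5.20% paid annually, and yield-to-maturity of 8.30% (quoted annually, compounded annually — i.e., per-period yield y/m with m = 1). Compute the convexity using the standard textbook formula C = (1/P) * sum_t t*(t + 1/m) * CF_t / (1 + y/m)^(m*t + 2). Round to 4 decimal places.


Answer: Convexity = 38.2780

Derivation:
Coupon per period c = face * coupon_rate / m = 52.000000
Periods per year m = 1; per-period yield y/m = 0.083000
Number of cashflows N = 7
Cashflows (t years, CF_t, discount factor 1/(1+y/m)^(m*t), PV):
  t = 1.0000: CF_t = 52.000000, DF = 0.923361, PV = 48.014774
  t = 2.0000: CF_t = 52.000000, DF = 0.852596, PV = 44.334971
  t = 3.0000: CF_t = 52.000000, DF = 0.787254, PV = 40.937185
  t = 4.0000: CF_t = 52.000000, DF = 0.726919, PV = 37.799801
  t = 5.0000: CF_t = 52.000000, DF = 0.671209, PV = 34.902864
  t = 6.0000: CF_t = 52.000000, DF = 0.619768, PV = 32.227944
  t = 7.0000: CF_t = 1052.000000, DF = 0.572270, PV = 602.027796
Price P = sum_t PV_t = 840.245335
Convexity numerator sum_t t*(t + 1/m) * CF_t / (1+y/m)^(m*t + 2):
  t = 1.0000: term = 81.874370
  t = 2.0000: term = 226.798808
  t = 3.0000: term = 418.834364
  t = 4.0000: term = 644.558885
  t = 5.0000: term = 892.740838
  t = 6.0000: term = 1154.050945
  t = 7.0000: term = 28744.029982
Convexity = (1/P) * sum = 32162.888192 / 840.245335 = 38.277973


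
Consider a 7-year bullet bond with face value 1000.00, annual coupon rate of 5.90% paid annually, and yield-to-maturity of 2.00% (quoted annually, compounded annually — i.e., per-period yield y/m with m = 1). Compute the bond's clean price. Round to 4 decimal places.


Answer: Price = 1252.4077

Derivation:
Coupon per period c = face * coupon_rate / m = 59.000000
Periods per year m = 1; per-period yield y/m = 0.020000
Number of cashflows N = 7
Cashflows (t years, CF_t, discount factor 1/(1+y/m)^(m*t), PV):
  t = 1.0000: CF_t = 59.000000, DF = 0.980392, PV = 57.843137
  t = 2.0000: CF_t = 59.000000, DF = 0.961169, PV = 56.708958
  t = 3.0000: CF_t = 59.000000, DF = 0.942322, PV = 55.597018
  t = 4.0000: CF_t = 59.000000, DF = 0.923845, PV = 54.506880
  t = 5.0000: CF_t = 59.000000, DF = 0.905731, PV = 53.438118
  t = 6.0000: CF_t = 59.000000, DF = 0.887971, PV = 52.390312
  t = 7.0000: CF_t = 1059.000000, DF = 0.870560, PV = 921.923229
Price P = sum_t PV_t = 1252.407652


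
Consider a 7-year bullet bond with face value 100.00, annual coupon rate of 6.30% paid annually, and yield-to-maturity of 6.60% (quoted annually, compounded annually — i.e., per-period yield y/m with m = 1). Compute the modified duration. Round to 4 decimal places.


Answer: Modified duration = 5.4978

Derivation:
Coupon per period c = face * coupon_rate / m = 6.300000
Periods per year m = 1; per-period yield y/m = 0.066000
Number of cashflows N = 7
Cashflows (t years, CF_t, discount factor 1/(1+y/m)^(m*t), PV):
  t = 1.0000: CF_t = 6.300000, DF = 0.938086, PV = 5.909944
  t = 2.0000: CF_t = 6.300000, DF = 0.880006, PV = 5.544037
  t = 3.0000: CF_t = 6.300000, DF = 0.825521, PV = 5.200785
  t = 4.0000: CF_t = 6.300000, DF = 0.774410, PV = 4.878786
  t = 5.0000: CF_t = 6.300000, DF = 0.726464, PV = 4.576722
  t = 6.0000: CF_t = 6.300000, DF = 0.681486, PV = 4.293360
  t = 7.0000: CF_t = 106.300000, DF = 0.639292, PV = 67.956786
Price P = sum_t PV_t = 98.360420
First compute Macaulay numerator sum_t t * PV_t:
  t * PV_t at t = 1.0000: 5.909944
  t * PV_t at t = 2.0000: 11.088075
  t * PV_t at t = 3.0000: 15.602356
  t * PV_t at t = 4.0000: 19.515142
  t * PV_t at t = 5.0000: 22.883610
  t * PV_t at t = 6.0000: 25.760161
  t * PV_t at t = 7.0000: 475.697503
Macaulay duration D = 576.456790 / 98.360420 = 5.860658
Modified duration = D / (1 + y/m) = 5.860658 / (1 + 0.066000) = 5.497803


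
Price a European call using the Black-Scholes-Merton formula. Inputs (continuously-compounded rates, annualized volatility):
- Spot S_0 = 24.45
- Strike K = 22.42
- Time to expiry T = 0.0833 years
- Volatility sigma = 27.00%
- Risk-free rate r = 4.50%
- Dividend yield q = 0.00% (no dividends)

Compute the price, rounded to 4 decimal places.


Answer: Price = 2.2246

Derivation:
d1 = (ln(S/K) + (r - q + 0.5*sigma^2) * T) / (sigma * sqrt(T)) = 1.19935257
d2 = d1 - sigma * sqrt(T) = 1.12142587
exp(-rT) = 0.99625852; exp(-qT) = 1.00000000
C = S_0 * exp(-qT) * N(d1) - K * exp(-rT) * N(d2)
N(d1) = 0.88480456; N(d2) = 0.86894669
C = 24.4500 * 1.00000000 * 0.88480456 - 22.4200 * 0.99625852 * 0.86894669 = 2.2246


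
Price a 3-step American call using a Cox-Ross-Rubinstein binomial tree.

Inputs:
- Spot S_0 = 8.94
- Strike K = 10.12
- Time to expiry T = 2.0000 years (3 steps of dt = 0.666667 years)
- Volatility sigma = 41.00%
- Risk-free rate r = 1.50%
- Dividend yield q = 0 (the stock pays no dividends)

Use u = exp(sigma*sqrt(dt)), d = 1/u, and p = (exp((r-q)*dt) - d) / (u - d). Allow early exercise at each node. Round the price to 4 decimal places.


dt = T/N = 0.666667
u = exp(sigma*sqrt(dt)) = 1.397610; d = 1/u = 0.715507
p = (exp((r-q)*dt) - d) / (u - d) = 0.431816
Discount per step: exp(-r*dt) = 0.990050
Stock lattice S(k, i) with i counting down-moves:
  k=0: S(0,0) = 8.9400
  k=1: S(1,0) = 12.4946; S(1,1) = 6.3966
  k=2: S(2,0) = 17.4626; S(2,1) = 8.9400; S(2,2) = 4.5768
  k=3: S(3,0) = 24.4059; S(3,1) = 12.4946; S(3,2) = 6.3966; S(3,3) = 3.2748
Terminal payoffs V(N, i) = max(S_T - K, 0):
  V(3,0) = 14.285936; V(3,1) = 2.374633; V(3,2) = 0.000000; V(3,3) = 0.000000
Backward induction: V(k, i) = exp(-r*dt) * [p * V(k+1, i) + (1-p) * V(k+1, i+1)]; then take max(V_cont, immediate exercise) for American.
  V(2,0) = exp(-r*dt) * [p*14.285936 + (1-p)*2.374633] = 7.443319; exercise = 7.342623; V(2,0) = max -> 7.443319
  V(2,1) = exp(-r*dt) * [p*2.374633 + (1-p)*0.000000] = 1.015202; exercise = 0.000000; V(2,1) = max -> 1.015202
  V(2,2) = exp(-r*dt) * [p*0.000000 + (1-p)*0.000000] = 0.000000; exercise = 0.000000; V(2,2) = max -> 0.000000
  V(1,0) = exp(-r*dt) * [p*7.443319 + (1-p)*1.015202] = 3.753246; exercise = 2.374633; V(1,0) = max -> 3.753246
  V(1,1) = exp(-r*dt) * [p*1.015202 + (1-p)*0.000000] = 0.434019; exercise = 0.000000; V(1,1) = max -> 0.434019
  V(0,0) = exp(-r*dt) * [p*3.753246 + (1-p)*0.434019] = 1.848734; exercise = 0.000000; V(0,0) = max -> 1.848734

Answer: Price = V(0,0) = 1.8487


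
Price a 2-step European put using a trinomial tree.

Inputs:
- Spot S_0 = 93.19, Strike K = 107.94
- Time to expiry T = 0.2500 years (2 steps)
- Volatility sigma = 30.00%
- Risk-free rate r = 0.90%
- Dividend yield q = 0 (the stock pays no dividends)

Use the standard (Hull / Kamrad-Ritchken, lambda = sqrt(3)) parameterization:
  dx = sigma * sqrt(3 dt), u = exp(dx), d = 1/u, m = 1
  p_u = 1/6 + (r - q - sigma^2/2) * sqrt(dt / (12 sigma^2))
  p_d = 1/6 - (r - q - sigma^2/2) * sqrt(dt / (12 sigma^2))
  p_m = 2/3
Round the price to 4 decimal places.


dt = T/N = 0.125000; dx = sigma*sqrt(3*dt) = 0.183712
u = exp(dx) = 1.201669; d = 1/u = 0.832176
p_u = 0.154419, p_m = 0.666667, p_d = 0.178914
Discount per step: exp(-r*dt) = 0.998876
Stock lattice S(k, j) with j the centered position index:
  k=0: S(0,+0) = 93.1900
  k=1: S(1,-1) = 77.5504; S(1,+0) = 93.1900; S(1,+1) = 111.9836
  k=2: S(2,-2) = 64.5356; S(2,-1) = 77.5504; S(2,+0) = 93.1900; S(2,+1) = 111.9836; S(2,+2) = 134.5672
Terminal payoffs V(N, j) = max(K - S_T, 0):
  V(2,-2) = 43.404403; V(2,-1) = 30.389550; V(2,+0) = 14.750000; V(2,+1) = 0.000000; V(2,+2) = 0.000000
Backward induction: V(k, j) = exp(-r*dt) * [p_u * V(k+1, j+1) + p_m * V(k+1, j) + p_d * V(k+1, j-1)]
  V(1,-1) = exp(-r*dt) * [p_u*14.750000 + p_m*30.389550 + p_d*43.404403] = 30.268972
  V(1,+0) = exp(-r*dt) * [p_u*0.000000 + p_m*14.750000 + p_d*30.389550] = 15.253283
  V(1,+1) = exp(-r*dt) * [p_u*0.000000 + p_m*0.000000 + p_d*14.750000] = 2.636016
  V(0,+0) = exp(-r*dt) * [p_u*2.636016 + p_m*15.253283 + p_d*30.268972] = 15.973473

Answer: Price = V(0,0) = 15.9735


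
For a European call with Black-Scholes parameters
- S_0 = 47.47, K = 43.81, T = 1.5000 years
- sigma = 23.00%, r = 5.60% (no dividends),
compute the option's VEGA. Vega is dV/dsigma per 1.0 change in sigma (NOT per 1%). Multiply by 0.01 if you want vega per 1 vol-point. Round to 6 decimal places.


Answer: Vega = 17.847983

Derivation:
d1 = 0.7238804179; d2 = 0.4421890975
phi(d1) = 0.3069900437; exp(-qT) = 1.0000000000; exp(-rT) = 0.9194312561
Vega = S * exp(-qT) * phi(d1) * sqrt(T) = 47.4700 * 1.0000000000 * 0.3069900437 * 1.2247448714 = 17.847983


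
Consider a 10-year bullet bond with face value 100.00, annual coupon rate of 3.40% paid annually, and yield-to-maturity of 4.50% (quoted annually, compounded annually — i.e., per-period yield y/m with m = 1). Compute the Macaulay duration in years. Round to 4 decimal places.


Answer: Macaulay duration = 8.5673 years

Derivation:
Coupon per period c = face * coupon_rate / m = 3.400000
Periods per year m = 1; per-period yield y/m = 0.045000
Number of cashflows N = 10
Cashflows (t years, CF_t, discount factor 1/(1+y/m)^(m*t), PV):
  t = 1.0000: CF_t = 3.400000, DF = 0.956938, PV = 3.253589
  t = 2.0000: CF_t = 3.400000, DF = 0.915730, PV = 3.113482
  t = 3.0000: CF_t = 3.400000, DF = 0.876297, PV = 2.979408
  t = 4.0000: CF_t = 3.400000, DF = 0.838561, PV = 2.851109
  t = 5.0000: CF_t = 3.400000, DF = 0.802451, PV = 2.728334
  t = 6.0000: CF_t = 3.400000, DF = 0.767896, PV = 2.610846
  t = 7.0000: CF_t = 3.400000, DF = 0.734828, PV = 2.498417
  t = 8.0000: CF_t = 3.400000, DF = 0.703185, PV = 2.390829
  t = 9.0000: CF_t = 3.400000, DF = 0.672904, PV = 2.287875
  t = 10.0000: CF_t = 103.400000, DF = 0.643928, PV = 66.582122
Price P = sum_t PV_t = 91.296010
Macaulay numerator sum_t t * PV_t:
  t * PV_t at t = 1.0000: 3.253589
  t * PV_t at t = 2.0000: 6.226964
  t * PV_t at t = 3.0000: 8.938225
  t * PV_t at t = 4.0000: 11.404434
  t * PV_t at t = 5.0000: 13.641668
  t * PV_t at t = 6.0000: 15.665073
  t * PV_t at t = 7.0000: 17.488917
  t * PV_t at t = 8.0000: 19.126635
  t * PV_t at t = 9.0000: 20.590875
  t * PV_t at t = 10.0000: 665.821223
Macaulay duration D = (sum_t t * PV_t) / P = 782.157604 / 91.296010 = 8.567270


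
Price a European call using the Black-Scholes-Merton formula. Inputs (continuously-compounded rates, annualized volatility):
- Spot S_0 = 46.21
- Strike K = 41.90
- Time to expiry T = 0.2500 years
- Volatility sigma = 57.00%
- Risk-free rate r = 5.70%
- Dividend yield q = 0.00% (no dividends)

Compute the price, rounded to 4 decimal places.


Answer: Price = 7.7860

Derivation:
d1 = (ln(S/K) + (r - q + 0.5*sigma^2) * T) / (sigma * sqrt(T)) = 0.53604526
d2 = d1 - sigma * sqrt(T) = 0.25104526
exp(-rT) = 0.98585105; exp(-qT) = 1.00000000
C = S_0 * exp(-qT) * N(d1) - K * exp(-rT) * N(d2)
N(d1) = 0.70403636; N(d2) = 0.59911044
C = 46.2100 * 1.00000000 * 0.70403636 - 41.9000 * 0.98585105 * 0.59911044 = 7.7860


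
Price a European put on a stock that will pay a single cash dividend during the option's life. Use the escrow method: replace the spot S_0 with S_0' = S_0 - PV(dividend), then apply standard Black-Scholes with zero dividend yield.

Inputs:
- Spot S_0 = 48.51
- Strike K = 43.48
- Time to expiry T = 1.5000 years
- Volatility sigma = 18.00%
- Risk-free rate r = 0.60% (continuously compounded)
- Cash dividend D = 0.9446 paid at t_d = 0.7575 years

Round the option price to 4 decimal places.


PV(D) = D * exp(-r * t_d) = 0.9446 * 0.99546531 = 0.94031653
S_0' = S_0 - PV(D) = 48.5100 - 0.94031653 = 47.56968347
d1 = (ln(S_0'/K) + (r + sigma^2/2)*T) / (sigma*sqrt(T)) = 0.55882203
d2 = d1 - sigma*sqrt(T) = 0.33836795
exp(-rT) = 0.99104038
N(-d1) = 0.28814159; N(-d2) = 0.36754296
P = K * exp(-rT) * N(-d2) - S_0' * N(-d1) = 43.4800 * 0.99104038 * 0.36754296 - 47.56968347 * 0.28814159 = 2.1308

Answer: Price = 2.1308


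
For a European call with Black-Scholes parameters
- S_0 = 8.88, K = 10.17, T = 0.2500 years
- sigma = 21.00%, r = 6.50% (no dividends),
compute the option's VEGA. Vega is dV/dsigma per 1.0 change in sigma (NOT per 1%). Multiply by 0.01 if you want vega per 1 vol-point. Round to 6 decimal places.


d1 = -1.0845538386; d2 = -1.1895538386
phi(d1) = 0.2215588475; exp(-qT) = 1.0000000000; exp(-rT) = 0.9838813190
Vega = S * exp(-qT) * phi(d1) * sqrt(T) = 8.8800 * 1.0000000000 * 0.2215588475 * 0.5000000000 = 0.983721

Answer: Vega = 0.983721
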